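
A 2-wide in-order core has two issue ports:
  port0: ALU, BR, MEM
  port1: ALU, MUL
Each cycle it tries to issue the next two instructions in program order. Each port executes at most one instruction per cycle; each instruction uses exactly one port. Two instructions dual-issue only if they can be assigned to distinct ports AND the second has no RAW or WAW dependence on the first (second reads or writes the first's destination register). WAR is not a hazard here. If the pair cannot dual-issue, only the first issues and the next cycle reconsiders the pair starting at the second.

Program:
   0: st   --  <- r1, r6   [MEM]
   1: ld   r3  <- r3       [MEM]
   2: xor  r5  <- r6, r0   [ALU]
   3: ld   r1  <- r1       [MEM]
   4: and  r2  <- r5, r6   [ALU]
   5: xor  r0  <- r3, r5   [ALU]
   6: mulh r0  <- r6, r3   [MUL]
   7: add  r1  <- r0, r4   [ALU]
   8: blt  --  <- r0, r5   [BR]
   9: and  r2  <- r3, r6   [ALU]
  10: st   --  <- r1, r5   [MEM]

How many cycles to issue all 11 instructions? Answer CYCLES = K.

CYCLES = 7

[0] i0  st.MEM  -- no-port MEM/MEM
[1] i1,i2  ld.MEM/xor.ALU  -- dual
[2] i3,i4  ld.MEM/and.ALU  -- dual
[3] i5  xor.ALU  -- WAW r0
[4] i6  mulh.MUL  -- RAW r0
[5] i7,i8  add.ALU/blt.BR  -- dual
[6] i9,i10  and.ALU/st.MEM  -- dual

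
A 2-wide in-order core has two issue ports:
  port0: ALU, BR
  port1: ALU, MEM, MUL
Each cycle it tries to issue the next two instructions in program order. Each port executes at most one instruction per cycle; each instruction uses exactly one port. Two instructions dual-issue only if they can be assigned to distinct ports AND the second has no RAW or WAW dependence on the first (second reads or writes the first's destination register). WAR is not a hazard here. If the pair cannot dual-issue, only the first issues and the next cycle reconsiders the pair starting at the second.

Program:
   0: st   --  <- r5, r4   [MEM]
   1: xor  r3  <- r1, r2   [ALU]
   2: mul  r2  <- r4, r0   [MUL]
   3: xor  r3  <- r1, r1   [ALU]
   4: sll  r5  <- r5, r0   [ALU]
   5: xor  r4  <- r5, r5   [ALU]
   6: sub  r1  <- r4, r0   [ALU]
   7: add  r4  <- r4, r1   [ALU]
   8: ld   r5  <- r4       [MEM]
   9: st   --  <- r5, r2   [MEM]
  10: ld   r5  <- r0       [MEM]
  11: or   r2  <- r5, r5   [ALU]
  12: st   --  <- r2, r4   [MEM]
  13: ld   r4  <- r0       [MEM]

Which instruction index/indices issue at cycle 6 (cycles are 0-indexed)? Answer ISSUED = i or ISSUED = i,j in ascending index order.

ISSUED = 8

0. st.MEM+xor.ALU @i0/i1  | dual
1. mul.MUL+xor.ALU @i2/i3  | dual
2. sll.ALU @i4  | RAW r5
3. xor.ALU @i5  | RAW r4
4. sub.ALU @i6  | RAW r1
5. add.ALU @i7  | RAW r4
6. ld.MEM @i8  | no-port MEM/MEM
7. st.MEM @i9  | no-port MEM/MEM
8. ld.MEM @i10  | RAW r5
9. or.ALU @i11  | RAW r2
10. st.MEM @i12  | no-port MEM/MEM
11. ld.MEM @i13  | tail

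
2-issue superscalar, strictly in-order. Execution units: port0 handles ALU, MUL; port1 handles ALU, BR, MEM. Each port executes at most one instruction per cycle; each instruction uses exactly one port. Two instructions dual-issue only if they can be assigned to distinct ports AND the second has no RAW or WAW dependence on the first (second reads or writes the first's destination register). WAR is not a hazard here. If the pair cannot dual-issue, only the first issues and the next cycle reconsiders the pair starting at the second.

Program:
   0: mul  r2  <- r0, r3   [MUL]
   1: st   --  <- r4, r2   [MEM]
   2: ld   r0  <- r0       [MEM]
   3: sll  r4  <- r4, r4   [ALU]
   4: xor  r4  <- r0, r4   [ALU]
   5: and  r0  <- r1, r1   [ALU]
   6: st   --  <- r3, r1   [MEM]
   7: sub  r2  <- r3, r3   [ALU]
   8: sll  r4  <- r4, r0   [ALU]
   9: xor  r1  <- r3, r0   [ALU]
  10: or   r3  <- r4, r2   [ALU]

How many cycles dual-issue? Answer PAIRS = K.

PAIRS = 4

  cy0 -> i0 (mul.MUL) RAW r2
  cy1 -> i1 (st.MEM) no-port MEM/MEM
  cy2 -> i2,i3 (ld.MEM/sll.ALU) 2-wide
  cy3 -> i4,i5 (xor.ALU/and.ALU) 2-wide
  cy4 -> i6,i7 (st.MEM/sub.ALU) 2-wide
  cy5 -> i8,i9 (sll.ALU/xor.ALU) 2-wide
  cy6 -> i10 (or.ALU) tail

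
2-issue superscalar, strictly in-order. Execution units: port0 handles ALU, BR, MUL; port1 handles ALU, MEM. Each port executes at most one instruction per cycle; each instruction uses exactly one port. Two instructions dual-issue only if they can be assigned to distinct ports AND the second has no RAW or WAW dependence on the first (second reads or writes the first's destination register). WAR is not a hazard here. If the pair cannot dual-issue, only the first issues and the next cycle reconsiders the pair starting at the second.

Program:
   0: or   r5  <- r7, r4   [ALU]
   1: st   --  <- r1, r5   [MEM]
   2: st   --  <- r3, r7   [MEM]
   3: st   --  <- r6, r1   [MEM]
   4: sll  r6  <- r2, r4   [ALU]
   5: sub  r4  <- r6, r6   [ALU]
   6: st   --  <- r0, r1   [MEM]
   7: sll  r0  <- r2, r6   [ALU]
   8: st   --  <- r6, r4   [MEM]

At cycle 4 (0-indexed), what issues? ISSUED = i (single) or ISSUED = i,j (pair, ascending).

0. or.ALU @i0  | RAW r5
1. st.MEM @i1  | no-port MEM/MEM
2. st.MEM @i2  | no-port MEM/MEM
3. st.MEM+sll.ALU @i3/i4  | dual
4. sub.ALU+st.MEM @i5/i6  | dual
5. sll.ALU+st.MEM @i7/i8  | dual

ISSUED = 5,6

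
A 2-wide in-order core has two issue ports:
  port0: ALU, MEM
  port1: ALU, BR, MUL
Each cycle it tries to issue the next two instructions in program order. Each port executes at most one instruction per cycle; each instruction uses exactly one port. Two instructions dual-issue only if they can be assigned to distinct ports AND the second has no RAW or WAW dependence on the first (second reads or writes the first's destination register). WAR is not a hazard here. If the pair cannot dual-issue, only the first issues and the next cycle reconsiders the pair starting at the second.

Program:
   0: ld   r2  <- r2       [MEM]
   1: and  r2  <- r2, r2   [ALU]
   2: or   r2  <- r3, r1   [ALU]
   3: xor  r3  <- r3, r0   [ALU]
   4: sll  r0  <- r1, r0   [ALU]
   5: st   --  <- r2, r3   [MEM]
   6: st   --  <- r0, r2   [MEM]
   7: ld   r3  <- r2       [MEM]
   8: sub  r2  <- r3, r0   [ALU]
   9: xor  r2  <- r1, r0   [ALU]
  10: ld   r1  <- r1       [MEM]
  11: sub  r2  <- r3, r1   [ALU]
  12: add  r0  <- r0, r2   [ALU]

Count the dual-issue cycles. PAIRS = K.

PAIRS = 3

  cy0 -> i0 (ld) RAW+WAW r2
  cy1 -> i1 (and) WAW r2
  cy2 -> i2+i3 (or;xor) pair
  cy3 -> i4+i5 (sll;st) pair
  cy4 -> i6 (st) no-port MEM/MEM
  cy5 -> i7 (ld) RAW r3
  cy6 -> i8 (sub) WAW r2
  cy7 -> i9+i10 (xor;ld) pair
  cy8 -> i11 (sub) RAW r2
  cy9 -> i12 (add) tail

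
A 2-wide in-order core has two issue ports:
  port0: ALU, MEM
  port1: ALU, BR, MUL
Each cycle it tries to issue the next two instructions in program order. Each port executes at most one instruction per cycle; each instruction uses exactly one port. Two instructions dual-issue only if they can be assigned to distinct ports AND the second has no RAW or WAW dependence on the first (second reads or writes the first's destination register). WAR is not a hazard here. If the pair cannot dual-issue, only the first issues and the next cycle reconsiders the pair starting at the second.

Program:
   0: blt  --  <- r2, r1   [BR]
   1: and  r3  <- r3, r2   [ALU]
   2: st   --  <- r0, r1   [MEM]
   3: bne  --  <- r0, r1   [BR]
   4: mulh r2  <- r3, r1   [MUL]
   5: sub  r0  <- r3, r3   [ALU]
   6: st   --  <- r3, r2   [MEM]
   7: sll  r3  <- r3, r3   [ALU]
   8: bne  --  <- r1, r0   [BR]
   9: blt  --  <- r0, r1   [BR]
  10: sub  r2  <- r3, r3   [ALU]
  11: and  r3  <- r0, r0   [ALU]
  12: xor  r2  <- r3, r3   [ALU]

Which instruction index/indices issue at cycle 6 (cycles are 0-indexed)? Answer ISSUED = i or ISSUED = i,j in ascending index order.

ISSUED = 11

0. blt.BR/and.ALU @i0&i1  | pair
1. st.MEM/bne.BR @i2&i3  | pair
2. mulh.MUL/sub.ALU @i4&i5  | pair
3. st.MEM/sll.ALU @i6&i7  | pair
4. bne.BR @i8  | no-port BR/BR
5. blt.BR/sub.ALU @i9&i10  | pair
6. and.ALU @i11  | RAW r3
7. xor.ALU @i12  | tail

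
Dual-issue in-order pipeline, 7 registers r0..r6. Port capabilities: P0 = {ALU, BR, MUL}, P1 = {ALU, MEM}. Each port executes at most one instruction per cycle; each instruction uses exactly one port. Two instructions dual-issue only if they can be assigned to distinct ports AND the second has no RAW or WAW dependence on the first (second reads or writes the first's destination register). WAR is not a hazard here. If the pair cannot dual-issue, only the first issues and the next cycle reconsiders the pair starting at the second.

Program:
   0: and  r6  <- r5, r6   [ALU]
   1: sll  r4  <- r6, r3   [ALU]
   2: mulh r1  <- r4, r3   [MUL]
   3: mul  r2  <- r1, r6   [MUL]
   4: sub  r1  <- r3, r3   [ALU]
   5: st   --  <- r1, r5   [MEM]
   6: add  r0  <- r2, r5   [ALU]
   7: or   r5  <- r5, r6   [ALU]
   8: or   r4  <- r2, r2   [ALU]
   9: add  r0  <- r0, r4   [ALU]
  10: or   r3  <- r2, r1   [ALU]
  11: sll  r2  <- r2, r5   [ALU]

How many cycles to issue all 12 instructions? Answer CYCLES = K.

#0 head=0: and.ALU i0 RAW r6
#1 head=1: sll.ALU i1 RAW r4
#2 head=2: mulh.MUL i2 no-port MUL/MUL
#3 head=3: mul.MUL+sub.ALU i3/i4 2-wide
#4 head=5: st.MEM+add.ALU i5/i6 2-wide
#5 head=7: or.ALU+or.ALU i7/i8 2-wide
#6 head=9: add.ALU+or.ALU i9/i10 2-wide
#7 head=11: sll.ALU i11 tail

CYCLES = 8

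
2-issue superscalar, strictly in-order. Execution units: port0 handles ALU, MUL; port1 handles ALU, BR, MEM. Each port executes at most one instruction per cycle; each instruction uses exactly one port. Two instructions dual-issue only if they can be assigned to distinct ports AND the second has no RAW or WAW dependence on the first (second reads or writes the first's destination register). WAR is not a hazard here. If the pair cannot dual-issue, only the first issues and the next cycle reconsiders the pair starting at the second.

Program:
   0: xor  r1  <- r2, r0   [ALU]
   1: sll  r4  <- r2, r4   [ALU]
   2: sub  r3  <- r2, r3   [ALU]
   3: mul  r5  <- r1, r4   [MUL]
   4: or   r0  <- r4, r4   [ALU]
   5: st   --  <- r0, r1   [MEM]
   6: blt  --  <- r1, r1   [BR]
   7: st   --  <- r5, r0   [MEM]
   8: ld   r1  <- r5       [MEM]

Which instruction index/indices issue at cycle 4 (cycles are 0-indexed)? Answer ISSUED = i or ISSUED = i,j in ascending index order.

ISSUED = 6

c0: i0+i1 xor+sll  2-wide
c1: i2+i3 sub+mul  2-wide
c2: i4 or  RAW r0
c3: i5 st  no-port MEM/BR
c4: i6 blt  no-port BR/MEM
c5: i7 st  no-port MEM/MEM
c6: i8 ld  tail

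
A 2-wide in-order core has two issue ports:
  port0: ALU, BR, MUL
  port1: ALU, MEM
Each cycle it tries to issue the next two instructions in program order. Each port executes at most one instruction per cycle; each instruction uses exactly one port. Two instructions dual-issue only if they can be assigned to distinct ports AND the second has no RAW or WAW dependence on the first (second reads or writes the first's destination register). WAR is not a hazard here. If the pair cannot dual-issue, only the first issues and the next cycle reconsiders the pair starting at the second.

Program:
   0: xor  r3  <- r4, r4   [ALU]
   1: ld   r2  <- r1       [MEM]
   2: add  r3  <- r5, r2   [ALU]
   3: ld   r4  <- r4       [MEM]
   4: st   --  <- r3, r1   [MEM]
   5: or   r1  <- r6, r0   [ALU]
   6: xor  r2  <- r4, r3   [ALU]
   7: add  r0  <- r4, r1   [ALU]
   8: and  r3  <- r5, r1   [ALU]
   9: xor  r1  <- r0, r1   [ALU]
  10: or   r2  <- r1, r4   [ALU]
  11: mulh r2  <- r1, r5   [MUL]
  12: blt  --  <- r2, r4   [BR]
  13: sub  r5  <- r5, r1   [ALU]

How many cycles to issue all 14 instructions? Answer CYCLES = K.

CYCLES = 8

0. xor ld @i0+i1  | pair
1. add ld @i2+i3  | pair
2. st or @i4+i5  | pair
3. xor add @i6+i7  | pair
4. and xor @i8+i9  | pair
5. or @i10  | WAW r2
6. mulh @i11  | no-port MUL/BR
7. blt sub @i12+i13  | pair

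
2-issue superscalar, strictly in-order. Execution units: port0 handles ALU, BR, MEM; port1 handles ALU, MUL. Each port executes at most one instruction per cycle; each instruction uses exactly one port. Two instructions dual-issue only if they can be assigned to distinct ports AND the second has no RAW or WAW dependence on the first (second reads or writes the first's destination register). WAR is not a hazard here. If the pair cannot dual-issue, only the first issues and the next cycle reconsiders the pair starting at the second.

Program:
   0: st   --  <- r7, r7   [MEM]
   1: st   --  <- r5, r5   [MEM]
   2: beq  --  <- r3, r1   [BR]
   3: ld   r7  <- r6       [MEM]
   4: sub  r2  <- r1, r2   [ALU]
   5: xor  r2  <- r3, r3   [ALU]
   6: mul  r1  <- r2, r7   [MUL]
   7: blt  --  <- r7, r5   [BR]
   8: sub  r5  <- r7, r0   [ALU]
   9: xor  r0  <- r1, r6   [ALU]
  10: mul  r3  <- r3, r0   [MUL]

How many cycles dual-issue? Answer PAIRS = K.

[0] i0  st  -- no-port MEM/MEM
[1] i1  st  -- no-port MEM/BR
[2] i2  beq  -- no-port BR/MEM
[3] i3&i4  ld/sub  -- pair
[4] i5  xor  -- RAW r2
[5] i6&i7  mul/blt  -- pair
[6] i8&i9  sub/xor  -- pair
[7] i10  mul  -- tail

PAIRS = 3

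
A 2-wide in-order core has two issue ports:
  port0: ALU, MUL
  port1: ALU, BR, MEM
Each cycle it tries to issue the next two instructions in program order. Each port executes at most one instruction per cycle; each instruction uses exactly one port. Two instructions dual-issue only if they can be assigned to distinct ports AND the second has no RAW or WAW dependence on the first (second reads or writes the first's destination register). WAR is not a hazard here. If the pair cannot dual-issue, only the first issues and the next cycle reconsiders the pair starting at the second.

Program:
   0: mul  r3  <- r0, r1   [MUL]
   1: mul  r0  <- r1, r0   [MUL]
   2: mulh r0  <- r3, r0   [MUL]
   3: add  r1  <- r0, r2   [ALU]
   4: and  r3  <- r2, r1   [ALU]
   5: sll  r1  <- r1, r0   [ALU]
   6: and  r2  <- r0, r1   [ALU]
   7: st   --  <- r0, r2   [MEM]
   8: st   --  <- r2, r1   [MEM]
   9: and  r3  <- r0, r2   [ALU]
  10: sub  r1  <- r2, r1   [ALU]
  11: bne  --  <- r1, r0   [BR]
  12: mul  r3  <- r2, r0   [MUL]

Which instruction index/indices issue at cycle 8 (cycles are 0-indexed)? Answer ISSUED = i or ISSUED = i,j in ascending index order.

c0: i0 mul.MUL  no-port MUL/MUL
c1: i1 mul.MUL  no-port MUL/MUL
c2: i2 mulh.MUL  RAW r0
c3: i3 add.ALU  RAW r1
c4: i4/i5 and.ALU sll.ALU  2-wide
c5: i6 and.ALU  RAW r2
c6: i7 st.MEM  no-port MEM/MEM
c7: i8/i9 st.MEM and.ALU  2-wide
c8: i10 sub.ALU  RAW r1
c9: i11/i12 bne.BR mul.MUL  2-wide

ISSUED = 10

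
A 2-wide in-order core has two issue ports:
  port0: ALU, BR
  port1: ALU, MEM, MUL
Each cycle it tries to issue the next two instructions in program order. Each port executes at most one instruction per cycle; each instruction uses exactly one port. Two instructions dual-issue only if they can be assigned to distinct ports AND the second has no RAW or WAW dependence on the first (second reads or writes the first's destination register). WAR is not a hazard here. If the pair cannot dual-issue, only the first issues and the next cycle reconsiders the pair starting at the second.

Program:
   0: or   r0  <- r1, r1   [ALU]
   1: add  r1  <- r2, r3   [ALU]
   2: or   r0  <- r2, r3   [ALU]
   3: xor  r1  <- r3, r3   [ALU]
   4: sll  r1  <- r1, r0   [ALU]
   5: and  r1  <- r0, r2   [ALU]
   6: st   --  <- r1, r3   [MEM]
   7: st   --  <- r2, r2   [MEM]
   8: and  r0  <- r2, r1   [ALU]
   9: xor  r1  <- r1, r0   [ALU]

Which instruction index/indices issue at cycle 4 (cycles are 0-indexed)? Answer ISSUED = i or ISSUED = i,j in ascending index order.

t=0 i0+i1:or.ALU+add.ALU ; dual
t=1 i2+i3:or.ALU+xor.ALU ; dual
t=2 i4:sll.ALU ; WAW r1
t=3 i5:and.ALU ; RAW r1
t=4 i6:st.MEM ; no-port MEM/MEM
t=5 i7+i8:st.MEM+and.ALU ; dual
t=6 i9:xor.ALU ; tail

ISSUED = 6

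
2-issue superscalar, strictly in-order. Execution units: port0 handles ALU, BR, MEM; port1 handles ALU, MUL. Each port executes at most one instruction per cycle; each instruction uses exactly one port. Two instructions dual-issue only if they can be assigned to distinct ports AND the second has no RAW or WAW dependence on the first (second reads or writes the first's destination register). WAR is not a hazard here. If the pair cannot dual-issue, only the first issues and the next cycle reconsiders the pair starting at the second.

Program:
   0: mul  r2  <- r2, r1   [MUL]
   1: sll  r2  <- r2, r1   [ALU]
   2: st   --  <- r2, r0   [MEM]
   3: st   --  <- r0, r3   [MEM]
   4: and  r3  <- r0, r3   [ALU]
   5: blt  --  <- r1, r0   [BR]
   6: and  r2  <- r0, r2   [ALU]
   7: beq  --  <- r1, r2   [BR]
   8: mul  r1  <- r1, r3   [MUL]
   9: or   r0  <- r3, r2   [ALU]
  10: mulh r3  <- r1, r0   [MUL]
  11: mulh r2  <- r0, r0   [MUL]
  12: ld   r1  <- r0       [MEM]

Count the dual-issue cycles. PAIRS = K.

PAIRS = 4

[0] i0  mul.MUL  -- RAW+WAW r2
[1] i1  sll.ALU  -- RAW r2
[2] i2  st.MEM  -- no-port MEM/MEM
[3] i3,i4  st.MEM+and.ALU  -- 2-wide
[4] i5,i6  blt.BR+and.ALU  -- 2-wide
[5] i7,i8  beq.BR+mul.MUL  -- 2-wide
[6] i9  or.ALU  -- RAW r0
[7] i10  mulh.MUL  -- no-port MUL/MUL
[8] i11,i12  mulh.MUL+ld.MEM  -- 2-wide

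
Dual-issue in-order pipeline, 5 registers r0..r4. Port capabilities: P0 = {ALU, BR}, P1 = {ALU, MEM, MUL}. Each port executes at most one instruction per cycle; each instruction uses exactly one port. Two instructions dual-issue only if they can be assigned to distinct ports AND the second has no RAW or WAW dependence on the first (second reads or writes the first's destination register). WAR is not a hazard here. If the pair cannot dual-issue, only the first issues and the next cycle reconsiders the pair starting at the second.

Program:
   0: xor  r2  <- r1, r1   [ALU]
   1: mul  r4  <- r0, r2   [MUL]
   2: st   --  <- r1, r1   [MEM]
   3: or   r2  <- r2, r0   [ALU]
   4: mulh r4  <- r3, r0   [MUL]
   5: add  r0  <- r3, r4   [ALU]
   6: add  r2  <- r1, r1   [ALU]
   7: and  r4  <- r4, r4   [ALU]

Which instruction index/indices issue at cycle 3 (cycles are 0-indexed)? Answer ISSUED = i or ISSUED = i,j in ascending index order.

ISSUED = 4

[0] i0  xor  -- RAW r2
[1] i1  mul  -- no-port MUL/MEM
[2] i2&i3  st or  -- dual
[3] i4  mulh  -- RAW r4
[4] i5&i6  add add  -- dual
[5] i7  and  -- tail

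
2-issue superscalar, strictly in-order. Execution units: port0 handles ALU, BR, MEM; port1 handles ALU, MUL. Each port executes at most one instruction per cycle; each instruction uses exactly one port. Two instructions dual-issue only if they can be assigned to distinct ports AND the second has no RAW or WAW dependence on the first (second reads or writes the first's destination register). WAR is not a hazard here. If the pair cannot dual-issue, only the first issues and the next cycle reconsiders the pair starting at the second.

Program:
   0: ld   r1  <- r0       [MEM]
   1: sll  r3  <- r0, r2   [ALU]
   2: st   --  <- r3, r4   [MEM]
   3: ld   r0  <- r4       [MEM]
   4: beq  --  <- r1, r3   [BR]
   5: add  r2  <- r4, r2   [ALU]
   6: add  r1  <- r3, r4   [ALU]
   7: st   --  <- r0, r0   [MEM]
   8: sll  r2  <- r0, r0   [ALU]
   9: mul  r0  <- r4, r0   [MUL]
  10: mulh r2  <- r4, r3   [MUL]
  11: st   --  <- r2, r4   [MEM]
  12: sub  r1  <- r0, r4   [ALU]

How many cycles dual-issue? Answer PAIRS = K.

0. ld.MEM;sll.ALU @i0/i1  | pair
1. st.MEM @i2  | no-port MEM/MEM
2. ld.MEM @i3  | no-port MEM/BR
3. beq.BR;add.ALU @i4/i5  | pair
4. add.ALU;st.MEM @i6/i7  | pair
5. sll.ALU;mul.MUL @i8/i9  | pair
6. mulh.MUL @i10  | RAW r2
7. st.MEM;sub.ALU @i11/i12  | pair

PAIRS = 5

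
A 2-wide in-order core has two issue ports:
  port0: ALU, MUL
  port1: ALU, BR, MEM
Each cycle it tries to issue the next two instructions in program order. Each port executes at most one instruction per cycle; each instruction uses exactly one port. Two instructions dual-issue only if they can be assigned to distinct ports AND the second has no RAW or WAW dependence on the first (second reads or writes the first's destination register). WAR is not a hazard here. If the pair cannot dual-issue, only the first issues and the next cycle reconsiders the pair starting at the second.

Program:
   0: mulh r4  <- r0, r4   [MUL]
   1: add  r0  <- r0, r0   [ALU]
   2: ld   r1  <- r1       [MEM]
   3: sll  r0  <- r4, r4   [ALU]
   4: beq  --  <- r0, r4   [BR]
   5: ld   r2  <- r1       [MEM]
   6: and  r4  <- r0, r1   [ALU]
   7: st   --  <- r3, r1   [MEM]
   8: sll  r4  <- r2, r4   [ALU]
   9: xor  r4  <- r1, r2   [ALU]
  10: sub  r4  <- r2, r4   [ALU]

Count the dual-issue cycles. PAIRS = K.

[0] i0,i1  mulh/add  -- pair
[1] i2,i3  ld/sll  -- pair
[2] i4  beq  -- no-port BR/MEM
[3] i5,i6  ld/and  -- pair
[4] i7,i8  st/sll  -- pair
[5] i9  xor  -- RAW+WAW r4
[6] i10  sub  -- tail

PAIRS = 4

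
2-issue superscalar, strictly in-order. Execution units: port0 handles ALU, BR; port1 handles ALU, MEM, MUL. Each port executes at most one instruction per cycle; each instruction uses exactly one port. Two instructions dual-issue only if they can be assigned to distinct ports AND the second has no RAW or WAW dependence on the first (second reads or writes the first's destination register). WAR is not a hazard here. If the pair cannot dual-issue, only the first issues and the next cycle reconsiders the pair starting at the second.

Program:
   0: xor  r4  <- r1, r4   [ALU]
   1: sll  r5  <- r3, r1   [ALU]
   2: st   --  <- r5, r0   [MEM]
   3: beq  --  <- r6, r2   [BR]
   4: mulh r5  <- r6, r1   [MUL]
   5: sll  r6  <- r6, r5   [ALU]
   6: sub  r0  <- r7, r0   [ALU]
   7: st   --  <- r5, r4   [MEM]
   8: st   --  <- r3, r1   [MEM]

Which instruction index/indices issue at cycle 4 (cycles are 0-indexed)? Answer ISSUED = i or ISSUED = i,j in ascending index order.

ISSUED = 7

#0 head=0: xor/sll i0,i1 dual
#1 head=2: st/beq i2,i3 dual
#2 head=4: mulh i4 RAW r5
#3 head=5: sll/sub i5,i6 dual
#4 head=7: st i7 no-port MEM/MEM
#5 head=8: st i8 tail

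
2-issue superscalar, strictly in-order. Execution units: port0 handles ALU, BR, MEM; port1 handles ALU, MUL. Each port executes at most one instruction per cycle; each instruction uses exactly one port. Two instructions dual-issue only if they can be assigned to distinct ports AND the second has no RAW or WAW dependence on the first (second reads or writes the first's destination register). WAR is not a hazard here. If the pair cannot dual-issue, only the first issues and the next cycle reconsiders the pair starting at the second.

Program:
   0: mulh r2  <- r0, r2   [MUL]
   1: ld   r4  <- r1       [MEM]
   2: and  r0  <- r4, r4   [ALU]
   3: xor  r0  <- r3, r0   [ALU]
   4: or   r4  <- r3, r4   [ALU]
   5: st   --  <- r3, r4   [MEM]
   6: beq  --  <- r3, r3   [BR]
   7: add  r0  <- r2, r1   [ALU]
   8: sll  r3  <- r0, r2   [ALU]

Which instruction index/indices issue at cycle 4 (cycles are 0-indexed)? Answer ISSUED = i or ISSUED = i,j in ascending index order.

ISSUED = 6,7

t=0 i0/i1:mulh;ld ; pair
t=1 i2:and ; RAW+WAW r0
t=2 i3/i4:xor;or ; pair
t=3 i5:st ; no-port MEM/BR
t=4 i6/i7:beq;add ; pair
t=5 i8:sll ; tail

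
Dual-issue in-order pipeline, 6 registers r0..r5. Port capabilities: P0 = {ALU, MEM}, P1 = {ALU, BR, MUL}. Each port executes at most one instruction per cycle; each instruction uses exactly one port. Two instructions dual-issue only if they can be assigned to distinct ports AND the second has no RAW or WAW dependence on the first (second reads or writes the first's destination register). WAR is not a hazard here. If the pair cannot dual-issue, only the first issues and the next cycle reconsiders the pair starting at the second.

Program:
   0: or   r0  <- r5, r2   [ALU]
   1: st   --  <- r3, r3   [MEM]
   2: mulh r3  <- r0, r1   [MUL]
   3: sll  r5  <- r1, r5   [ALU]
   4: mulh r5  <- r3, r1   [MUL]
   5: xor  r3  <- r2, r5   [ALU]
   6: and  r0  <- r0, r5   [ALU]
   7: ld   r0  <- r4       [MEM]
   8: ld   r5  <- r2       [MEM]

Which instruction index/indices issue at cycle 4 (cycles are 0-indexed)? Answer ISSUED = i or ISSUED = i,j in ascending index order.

ISSUED = 7

c0: i0+i1 or+st  2-wide
c1: i2+i3 mulh+sll  2-wide
c2: i4 mulh  RAW r5
c3: i5+i6 xor+and  2-wide
c4: i7 ld  no-port MEM/MEM
c5: i8 ld  tail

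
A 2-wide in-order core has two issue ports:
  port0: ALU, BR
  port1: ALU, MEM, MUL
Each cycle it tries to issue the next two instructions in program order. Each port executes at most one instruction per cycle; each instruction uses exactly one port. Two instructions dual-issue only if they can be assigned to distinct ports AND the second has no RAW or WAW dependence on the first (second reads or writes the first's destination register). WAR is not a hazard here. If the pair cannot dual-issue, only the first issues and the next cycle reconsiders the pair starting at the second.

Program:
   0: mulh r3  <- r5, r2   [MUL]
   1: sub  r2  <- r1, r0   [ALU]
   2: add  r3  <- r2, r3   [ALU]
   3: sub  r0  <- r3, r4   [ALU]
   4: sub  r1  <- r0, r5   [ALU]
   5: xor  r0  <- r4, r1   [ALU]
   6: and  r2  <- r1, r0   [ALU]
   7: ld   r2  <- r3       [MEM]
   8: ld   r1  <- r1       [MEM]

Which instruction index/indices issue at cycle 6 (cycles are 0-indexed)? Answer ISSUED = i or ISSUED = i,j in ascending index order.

ISSUED = 7

0. mulh/sub @i0+i1  | dual
1. add @i2  | RAW r3
2. sub @i3  | RAW r0
3. sub @i4  | RAW r1
4. xor @i5  | RAW r0
5. and @i6  | WAW r2
6. ld @i7  | no-port MEM/MEM
7. ld @i8  | tail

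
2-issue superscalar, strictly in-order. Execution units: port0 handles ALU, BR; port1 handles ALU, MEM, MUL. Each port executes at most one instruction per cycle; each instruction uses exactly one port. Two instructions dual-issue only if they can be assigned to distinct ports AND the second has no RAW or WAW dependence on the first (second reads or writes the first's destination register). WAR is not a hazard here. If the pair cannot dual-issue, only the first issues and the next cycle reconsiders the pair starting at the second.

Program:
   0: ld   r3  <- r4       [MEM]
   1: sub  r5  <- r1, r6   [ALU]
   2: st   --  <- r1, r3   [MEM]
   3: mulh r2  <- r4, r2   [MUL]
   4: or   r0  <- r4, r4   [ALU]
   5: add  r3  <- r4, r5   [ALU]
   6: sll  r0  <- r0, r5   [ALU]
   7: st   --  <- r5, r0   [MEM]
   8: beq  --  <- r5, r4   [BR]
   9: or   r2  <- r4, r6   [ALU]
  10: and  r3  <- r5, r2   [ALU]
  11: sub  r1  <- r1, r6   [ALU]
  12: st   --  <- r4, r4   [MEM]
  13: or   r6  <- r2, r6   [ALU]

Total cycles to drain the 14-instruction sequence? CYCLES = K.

CYCLES = 8

0. ld.MEM+sub.ALU @i0/i1  | dual
1. st.MEM @i2  | no-port MEM/MUL
2. mulh.MUL+or.ALU @i3/i4  | dual
3. add.ALU+sll.ALU @i5/i6  | dual
4. st.MEM+beq.BR @i7/i8  | dual
5. or.ALU @i9  | RAW r2
6. and.ALU+sub.ALU @i10/i11  | dual
7. st.MEM+or.ALU @i12/i13  | dual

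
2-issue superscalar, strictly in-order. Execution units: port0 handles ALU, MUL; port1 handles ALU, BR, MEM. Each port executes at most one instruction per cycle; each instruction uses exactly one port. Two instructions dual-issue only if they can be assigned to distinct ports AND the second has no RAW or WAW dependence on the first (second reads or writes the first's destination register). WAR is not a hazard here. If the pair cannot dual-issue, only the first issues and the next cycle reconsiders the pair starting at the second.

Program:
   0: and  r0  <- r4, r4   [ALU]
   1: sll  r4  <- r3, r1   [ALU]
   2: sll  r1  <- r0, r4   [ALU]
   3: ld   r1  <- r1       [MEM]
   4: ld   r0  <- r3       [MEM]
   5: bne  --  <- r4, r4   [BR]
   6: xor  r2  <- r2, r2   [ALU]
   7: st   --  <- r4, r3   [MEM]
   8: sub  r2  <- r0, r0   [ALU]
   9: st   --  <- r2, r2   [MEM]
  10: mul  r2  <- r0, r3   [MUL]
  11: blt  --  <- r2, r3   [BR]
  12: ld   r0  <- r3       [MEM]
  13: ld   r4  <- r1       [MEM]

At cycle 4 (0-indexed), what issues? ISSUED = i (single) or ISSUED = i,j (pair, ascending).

ISSUED = 5,6

c0: i0,i1 and.ALU+sll.ALU  dual
c1: i2 sll.ALU  RAW+WAW r1
c2: i3 ld.MEM  no-port MEM/MEM
c3: i4 ld.MEM  no-port MEM/BR
c4: i5,i6 bne.BR+xor.ALU  dual
c5: i7,i8 st.MEM+sub.ALU  dual
c6: i9,i10 st.MEM+mul.MUL  dual
c7: i11 blt.BR  no-port BR/MEM
c8: i12 ld.MEM  no-port MEM/MEM
c9: i13 ld.MEM  tail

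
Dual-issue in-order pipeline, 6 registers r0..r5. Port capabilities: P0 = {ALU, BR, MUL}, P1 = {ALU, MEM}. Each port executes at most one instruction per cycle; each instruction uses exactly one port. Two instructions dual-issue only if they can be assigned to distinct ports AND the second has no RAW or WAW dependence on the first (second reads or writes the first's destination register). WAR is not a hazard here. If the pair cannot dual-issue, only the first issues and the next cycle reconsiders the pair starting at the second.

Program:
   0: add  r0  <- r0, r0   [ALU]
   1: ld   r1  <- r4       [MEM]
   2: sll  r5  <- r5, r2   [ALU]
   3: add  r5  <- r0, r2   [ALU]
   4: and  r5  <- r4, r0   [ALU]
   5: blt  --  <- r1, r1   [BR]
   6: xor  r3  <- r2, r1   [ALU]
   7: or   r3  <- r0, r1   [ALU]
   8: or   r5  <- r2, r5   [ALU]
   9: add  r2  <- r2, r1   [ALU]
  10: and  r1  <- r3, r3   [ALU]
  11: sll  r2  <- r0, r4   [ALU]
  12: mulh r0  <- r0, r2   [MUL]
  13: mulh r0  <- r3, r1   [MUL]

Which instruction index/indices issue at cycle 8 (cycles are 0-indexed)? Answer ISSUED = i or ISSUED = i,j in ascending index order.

t=0 i0&i1:add ld ; 2-wide
t=1 i2:sll ; WAW r5
t=2 i3:add ; WAW r5
t=3 i4&i5:and blt ; 2-wide
t=4 i6:xor ; WAW r3
t=5 i7&i8:or or ; 2-wide
t=6 i9&i10:add and ; 2-wide
t=7 i11:sll ; RAW r2
t=8 i12:mulh ; no-port MUL/MUL
t=9 i13:mulh ; tail

ISSUED = 12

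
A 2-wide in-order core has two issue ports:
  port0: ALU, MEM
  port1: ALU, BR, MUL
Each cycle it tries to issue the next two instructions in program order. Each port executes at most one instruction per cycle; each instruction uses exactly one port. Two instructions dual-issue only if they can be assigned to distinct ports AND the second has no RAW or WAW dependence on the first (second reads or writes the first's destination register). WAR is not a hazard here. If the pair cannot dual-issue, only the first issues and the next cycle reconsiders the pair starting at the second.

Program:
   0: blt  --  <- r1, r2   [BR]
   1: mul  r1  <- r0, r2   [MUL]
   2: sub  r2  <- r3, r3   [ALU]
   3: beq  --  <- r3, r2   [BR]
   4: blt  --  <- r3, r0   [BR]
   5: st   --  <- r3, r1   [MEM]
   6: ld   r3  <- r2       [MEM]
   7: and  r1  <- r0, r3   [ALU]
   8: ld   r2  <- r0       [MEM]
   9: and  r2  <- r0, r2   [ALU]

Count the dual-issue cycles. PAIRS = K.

PAIRS = 3

c0: i0 blt.BR  no-port BR/MUL
c1: i1&i2 mul.MUL+sub.ALU  dual
c2: i3 beq.BR  no-port BR/BR
c3: i4&i5 blt.BR+st.MEM  dual
c4: i6 ld.MEM  RAW r3
c5: i7&i8 and.ALU+ld.MEM  dual
c6: i9 and.ALU  tail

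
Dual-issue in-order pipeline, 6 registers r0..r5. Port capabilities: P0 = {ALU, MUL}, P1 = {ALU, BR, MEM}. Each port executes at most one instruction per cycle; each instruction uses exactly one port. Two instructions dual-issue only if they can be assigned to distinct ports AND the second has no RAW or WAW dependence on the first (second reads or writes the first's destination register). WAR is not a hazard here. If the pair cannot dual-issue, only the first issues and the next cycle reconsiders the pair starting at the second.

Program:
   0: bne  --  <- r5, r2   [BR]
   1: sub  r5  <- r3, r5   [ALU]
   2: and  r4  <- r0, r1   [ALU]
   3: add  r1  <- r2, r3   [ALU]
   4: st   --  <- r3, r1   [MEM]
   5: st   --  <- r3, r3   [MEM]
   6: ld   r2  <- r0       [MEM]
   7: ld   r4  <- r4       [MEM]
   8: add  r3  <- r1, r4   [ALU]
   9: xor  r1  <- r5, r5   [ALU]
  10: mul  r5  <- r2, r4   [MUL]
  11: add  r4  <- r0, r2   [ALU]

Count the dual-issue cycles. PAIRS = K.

t=0 i0+i1:bne/sub ; 2-wide
t=1 i2+i3:and/add ; 2-wide
t=2 i4:st ; no-port MEM/MEM
t=3 i5:st ; no-port MEM/MEM
t=4 i6:ld ; no-port MEM/MEM
t=5 i7:ld ; RAW r4
t=6 i8+i9:add/xor ; 2-wide
t=7 i10+i11:mul/add ; 2-wide

PAIRS = 4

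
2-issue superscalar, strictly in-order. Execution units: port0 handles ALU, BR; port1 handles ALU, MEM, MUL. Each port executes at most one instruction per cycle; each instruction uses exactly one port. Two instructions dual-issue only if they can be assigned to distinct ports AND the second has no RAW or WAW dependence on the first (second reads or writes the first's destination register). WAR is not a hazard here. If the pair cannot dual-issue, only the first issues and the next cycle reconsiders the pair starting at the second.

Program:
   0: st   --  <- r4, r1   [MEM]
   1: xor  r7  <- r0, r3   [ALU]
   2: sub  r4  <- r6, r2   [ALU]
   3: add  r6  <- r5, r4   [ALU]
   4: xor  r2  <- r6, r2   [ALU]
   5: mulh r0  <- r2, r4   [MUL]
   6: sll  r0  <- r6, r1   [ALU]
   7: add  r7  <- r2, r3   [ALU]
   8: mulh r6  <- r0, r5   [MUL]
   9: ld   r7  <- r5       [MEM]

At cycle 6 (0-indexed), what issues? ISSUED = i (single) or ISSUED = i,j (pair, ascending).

[0] i0,i1  st+xor  -- pair
[1] i2  sub  -- RAW r4
[2] i3  add  -- RAW r6
[3] i4  xor  -- RAW r2
[4] i5  mulh  -- WAW r0
[5] i6,i7  sll+add  -- pair
[6] i8  mulh  -- no-port MUL/MEM
[7] i9  ld  -- tail

ISSUED = 8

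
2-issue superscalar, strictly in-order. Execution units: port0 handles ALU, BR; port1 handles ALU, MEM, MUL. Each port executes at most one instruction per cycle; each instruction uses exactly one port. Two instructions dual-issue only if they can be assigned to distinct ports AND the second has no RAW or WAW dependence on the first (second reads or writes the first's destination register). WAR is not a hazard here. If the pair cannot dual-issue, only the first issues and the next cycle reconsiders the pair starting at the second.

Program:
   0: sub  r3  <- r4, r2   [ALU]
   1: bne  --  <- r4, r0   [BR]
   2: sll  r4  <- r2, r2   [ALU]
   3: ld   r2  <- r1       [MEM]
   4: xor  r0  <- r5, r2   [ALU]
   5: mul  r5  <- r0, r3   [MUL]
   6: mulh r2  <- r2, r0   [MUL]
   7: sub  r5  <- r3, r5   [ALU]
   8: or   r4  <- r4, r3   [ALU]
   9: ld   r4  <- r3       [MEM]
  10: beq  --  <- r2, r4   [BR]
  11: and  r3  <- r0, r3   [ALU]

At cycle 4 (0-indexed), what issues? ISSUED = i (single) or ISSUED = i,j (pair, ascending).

t=0 i0+i1:sub.ALU+bne.BR ; 2-wide
t=1 i2+i3:sll.ALU+ld.MEM ; 2-wide
t=2 i4:xor.ALU ; RAW r0
t=3 i5:mul.MUL ; no-port MUL/MUL
t=4 i6+i7:mulh.MUL+sub.ALU ; 2-wide
t=5 i8:or.ALU ; WAW r4
t=6 i9:ld.MEM ; RAW r4
t=7 i10+i11:beq.BR+and.ALU ; 2-wide

ISSUED = 6,7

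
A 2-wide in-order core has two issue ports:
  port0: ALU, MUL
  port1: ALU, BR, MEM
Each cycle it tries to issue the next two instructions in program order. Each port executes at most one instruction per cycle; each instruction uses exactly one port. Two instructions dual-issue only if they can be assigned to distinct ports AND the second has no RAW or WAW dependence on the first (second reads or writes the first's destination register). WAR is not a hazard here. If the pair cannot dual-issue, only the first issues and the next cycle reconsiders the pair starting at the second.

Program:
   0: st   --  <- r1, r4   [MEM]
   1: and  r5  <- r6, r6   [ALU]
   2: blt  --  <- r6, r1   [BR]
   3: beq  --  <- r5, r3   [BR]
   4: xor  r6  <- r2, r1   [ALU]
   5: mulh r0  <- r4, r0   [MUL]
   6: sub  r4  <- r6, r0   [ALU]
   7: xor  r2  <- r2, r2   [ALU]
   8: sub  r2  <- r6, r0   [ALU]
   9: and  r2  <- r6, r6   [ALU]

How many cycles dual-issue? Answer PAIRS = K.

0. st.MEM and.ALU @i0/i1  | 2-wide
1. blt.BR @i2  | no-port BR/BR
2. beq.BR xor.ALU @i3/i4  | 2-wide
3. mulh.MUL @i5  | RAW r0
4. sub.ALU xor.ALU @i6/i7  | 2-wide
5. sub.ALU @i8  | WAW r2
6. and.ALU @i9  | tail

PAIRS = 3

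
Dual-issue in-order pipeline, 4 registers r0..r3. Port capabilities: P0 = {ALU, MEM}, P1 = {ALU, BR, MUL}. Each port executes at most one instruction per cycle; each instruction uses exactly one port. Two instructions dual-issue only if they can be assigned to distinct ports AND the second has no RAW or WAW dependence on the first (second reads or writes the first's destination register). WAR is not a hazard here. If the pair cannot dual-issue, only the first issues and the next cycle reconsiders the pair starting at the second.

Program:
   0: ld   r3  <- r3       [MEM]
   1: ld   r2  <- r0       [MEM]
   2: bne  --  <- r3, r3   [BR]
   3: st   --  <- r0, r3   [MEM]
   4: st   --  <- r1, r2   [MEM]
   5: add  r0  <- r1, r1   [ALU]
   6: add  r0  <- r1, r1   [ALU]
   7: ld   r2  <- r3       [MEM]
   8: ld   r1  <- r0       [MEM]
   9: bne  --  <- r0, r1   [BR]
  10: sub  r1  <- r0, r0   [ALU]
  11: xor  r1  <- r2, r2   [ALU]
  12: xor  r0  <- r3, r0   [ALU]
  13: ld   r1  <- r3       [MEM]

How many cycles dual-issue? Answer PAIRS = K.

c0: i0 ld.MEM  no-port MEM/MEM
c1: i1+i2 ld.MEM bne.BR  2-wide
c2: i3 st.MEM  no-port MEM/MEM
c3: i4+i5 st.MEM add.ALU  2-wide
c4: i6+i7 add.ALU ld.MEM  2-wide
c5: i8 ld.MEM  RAW r1
c6: i9+i10 bne.BR sub.ALU  2-wide
c7: i11+i12 xor.ALU xor.ALU  2-wide
c8: i13 ld.MEM  tail

PAIRS = 5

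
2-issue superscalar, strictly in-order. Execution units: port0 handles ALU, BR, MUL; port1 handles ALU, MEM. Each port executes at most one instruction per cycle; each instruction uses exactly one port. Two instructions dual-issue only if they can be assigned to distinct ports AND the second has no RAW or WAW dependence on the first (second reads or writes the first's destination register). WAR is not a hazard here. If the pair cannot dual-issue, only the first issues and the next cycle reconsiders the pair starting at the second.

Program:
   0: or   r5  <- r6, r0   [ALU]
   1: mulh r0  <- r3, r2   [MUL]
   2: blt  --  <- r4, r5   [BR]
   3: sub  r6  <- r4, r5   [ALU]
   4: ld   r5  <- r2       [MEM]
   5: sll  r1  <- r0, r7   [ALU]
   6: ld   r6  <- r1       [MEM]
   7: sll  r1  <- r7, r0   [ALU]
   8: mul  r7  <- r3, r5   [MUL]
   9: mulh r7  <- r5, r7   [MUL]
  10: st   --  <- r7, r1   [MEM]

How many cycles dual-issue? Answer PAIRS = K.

[0] i0&i1  or.ALU;mulh.MUL  -- pair
[1] i2&i3  blt.BR;sub.ALU  -- pair
[2] i4&i5  ld.MEM;sll.ALU  -- pair
[3] i6&i7  ld.MEM;sll.ALU  -- pair
[4] i8  mul.MUL  -- no-port MUL/MUL
[5] i9  mulh.MUL  -- RAW r7
[6] i10  st.MEM  -- tail

PAIRS = 4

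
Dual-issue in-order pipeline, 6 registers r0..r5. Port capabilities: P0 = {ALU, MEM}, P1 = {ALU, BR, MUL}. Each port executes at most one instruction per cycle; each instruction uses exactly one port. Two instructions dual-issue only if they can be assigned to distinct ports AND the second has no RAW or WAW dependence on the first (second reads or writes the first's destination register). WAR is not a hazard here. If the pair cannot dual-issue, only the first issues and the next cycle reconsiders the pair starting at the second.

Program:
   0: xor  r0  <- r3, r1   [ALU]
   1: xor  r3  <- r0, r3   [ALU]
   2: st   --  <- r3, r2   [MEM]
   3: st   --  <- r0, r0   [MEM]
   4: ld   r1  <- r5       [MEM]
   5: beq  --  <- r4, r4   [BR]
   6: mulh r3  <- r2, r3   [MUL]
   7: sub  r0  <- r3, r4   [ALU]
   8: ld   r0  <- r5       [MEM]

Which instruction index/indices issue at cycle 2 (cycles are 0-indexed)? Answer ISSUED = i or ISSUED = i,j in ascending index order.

c0: i0 xor  RAW r0
c1: i1 xor  RAW r3
c2: i2 st  no-port MEM/MEM
c3: i3 st  no-port MEM/MEM
c4: i4,i5 ld/beq  2-wide
c5: i6 mulh  RAW r3
c6: i7 sub  WAW r0
c7: i8 ld  tail

ISSUED = 2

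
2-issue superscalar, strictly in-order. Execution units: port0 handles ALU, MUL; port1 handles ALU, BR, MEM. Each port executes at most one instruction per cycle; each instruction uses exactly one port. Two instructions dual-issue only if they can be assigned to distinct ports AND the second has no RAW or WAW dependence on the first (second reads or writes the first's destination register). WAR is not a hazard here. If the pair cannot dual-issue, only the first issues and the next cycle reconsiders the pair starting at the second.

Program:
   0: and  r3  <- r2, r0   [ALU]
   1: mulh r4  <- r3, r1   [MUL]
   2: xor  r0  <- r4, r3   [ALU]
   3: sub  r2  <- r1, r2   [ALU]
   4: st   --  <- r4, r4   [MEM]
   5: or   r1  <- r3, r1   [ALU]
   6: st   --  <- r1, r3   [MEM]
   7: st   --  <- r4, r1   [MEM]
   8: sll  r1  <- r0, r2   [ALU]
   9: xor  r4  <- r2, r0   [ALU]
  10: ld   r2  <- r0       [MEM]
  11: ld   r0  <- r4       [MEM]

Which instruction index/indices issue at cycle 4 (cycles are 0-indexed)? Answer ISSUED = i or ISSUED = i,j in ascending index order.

ISSUED = 6

0. and @i0  | RAW r3
1. mulh @i1  | RAW r4
2. xor sub @i2,i3  | dual
3. st or @i4,i5  | dual
4. st @i6  | no-port MEM/MEM
5. st sll @i7,i8  | dual
6. xor ld @i9,i10  | dual
7. ld @i11  | tail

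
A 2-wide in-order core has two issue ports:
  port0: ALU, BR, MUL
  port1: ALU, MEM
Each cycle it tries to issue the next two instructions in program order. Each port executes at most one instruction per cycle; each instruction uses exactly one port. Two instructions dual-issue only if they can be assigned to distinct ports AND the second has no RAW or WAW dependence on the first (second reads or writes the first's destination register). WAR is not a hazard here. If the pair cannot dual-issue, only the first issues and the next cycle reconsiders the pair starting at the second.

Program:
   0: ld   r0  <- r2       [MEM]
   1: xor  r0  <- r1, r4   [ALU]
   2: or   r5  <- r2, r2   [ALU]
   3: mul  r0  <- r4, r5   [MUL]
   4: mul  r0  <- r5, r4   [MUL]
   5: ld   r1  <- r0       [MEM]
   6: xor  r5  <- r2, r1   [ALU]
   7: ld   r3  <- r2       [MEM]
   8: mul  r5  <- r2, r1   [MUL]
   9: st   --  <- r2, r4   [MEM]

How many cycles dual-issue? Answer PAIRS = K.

PAIRS = 3

#0 head=0: ld.MEM i0 WAW r0
#1 head=1: xor.ALU;or.ALU i1+i2 2-wide
#2 head=3: mul.MUL i3 no-port MUL/MUL
#3 head=4: mul.MUL i4 RAW r0
#4 head=5: ld.MEM i5 RAW r1
#5 head=6: xor.ALU;ld.MEM i6+i7 2-wide
#6 head=8: mul.MUL;st.MEM i8+i9 2-wide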